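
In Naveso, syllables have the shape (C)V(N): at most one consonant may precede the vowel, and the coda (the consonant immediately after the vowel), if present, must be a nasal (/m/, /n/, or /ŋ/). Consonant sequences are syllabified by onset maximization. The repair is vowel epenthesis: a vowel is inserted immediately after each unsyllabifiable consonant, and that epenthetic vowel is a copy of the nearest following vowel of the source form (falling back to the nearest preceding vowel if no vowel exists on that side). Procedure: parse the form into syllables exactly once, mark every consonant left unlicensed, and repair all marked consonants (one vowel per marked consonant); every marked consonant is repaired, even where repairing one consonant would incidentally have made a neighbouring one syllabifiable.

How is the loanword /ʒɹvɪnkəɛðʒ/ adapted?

ʒɪɹɪvɪnkəɛðɛʒɛ

Syllabifying with onset maximization leaves /ʒ/, /ɹ/, /ð/, /ʒ/ stranded (only a nasal (/m/, /n/, or /ŋ/) is licensed in coda position; onsets are limited to one consonant).
Each unlicensed consonant becomes the onset of a new syllable: /ʒ/ → /ʒɪ/, /ɹ/ → /ɹɪ/, /ð/ → /ðɛ/, /ʒ/ → /ʒɛ/.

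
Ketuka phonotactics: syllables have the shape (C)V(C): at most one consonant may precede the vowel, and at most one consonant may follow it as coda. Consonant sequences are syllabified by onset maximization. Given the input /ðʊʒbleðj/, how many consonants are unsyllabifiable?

The consonants /b/, /j/ cannot be parsed into a legal (C)V(C) syllable (at most one coda consonant is licensed; onsets are limited to one consonant).

2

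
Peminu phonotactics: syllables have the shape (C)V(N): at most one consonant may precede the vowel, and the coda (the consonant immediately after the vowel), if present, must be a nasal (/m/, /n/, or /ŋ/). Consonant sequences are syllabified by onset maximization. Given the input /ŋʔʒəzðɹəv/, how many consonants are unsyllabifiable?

Under (C)V(N), the unsyllabifiable consonants are /ŋ/, /ʔ/, /z/, /ð/, /v/ (only a nasal (/m/, /n/, or /ŋ/) is licensed in coda position; onsets are limited to one consonant).

5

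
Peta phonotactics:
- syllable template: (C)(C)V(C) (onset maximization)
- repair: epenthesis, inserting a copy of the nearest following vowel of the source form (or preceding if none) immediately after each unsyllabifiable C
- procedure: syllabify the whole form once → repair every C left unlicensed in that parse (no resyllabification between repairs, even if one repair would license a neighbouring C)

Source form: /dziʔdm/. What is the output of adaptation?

dziʔdimi

Syllabifying with onset maximization leaves /d/, /m/ stranded (at most one coda consonant is licensed; onsets may contain at most 2 consonants).
Epenthesis after each stranded consonant: /d/ → /di/, /m/ → /mi/.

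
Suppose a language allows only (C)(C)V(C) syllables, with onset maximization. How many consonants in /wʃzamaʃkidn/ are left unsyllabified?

2

Syllabifying with onset maximization leaves /w/, /n/ stranded (at most one coda consonant is licensed; onsets may contain at most 2 consonants).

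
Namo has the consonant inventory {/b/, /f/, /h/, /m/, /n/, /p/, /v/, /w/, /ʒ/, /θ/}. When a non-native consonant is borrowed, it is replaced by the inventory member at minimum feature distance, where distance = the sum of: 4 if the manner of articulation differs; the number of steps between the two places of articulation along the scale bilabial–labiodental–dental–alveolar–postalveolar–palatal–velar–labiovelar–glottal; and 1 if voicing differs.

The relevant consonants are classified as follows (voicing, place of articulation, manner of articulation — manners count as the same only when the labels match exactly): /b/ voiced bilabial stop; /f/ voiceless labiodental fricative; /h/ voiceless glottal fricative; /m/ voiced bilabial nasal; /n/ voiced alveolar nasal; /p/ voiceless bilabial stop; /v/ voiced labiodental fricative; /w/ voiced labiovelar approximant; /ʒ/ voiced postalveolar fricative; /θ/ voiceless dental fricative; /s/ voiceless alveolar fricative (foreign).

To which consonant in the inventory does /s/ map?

θ

/θ/ is closest: same manner (fricative), place distance 1 (alveolar→dental), same voicing; total 1. Next closest is /f/ at distance 2.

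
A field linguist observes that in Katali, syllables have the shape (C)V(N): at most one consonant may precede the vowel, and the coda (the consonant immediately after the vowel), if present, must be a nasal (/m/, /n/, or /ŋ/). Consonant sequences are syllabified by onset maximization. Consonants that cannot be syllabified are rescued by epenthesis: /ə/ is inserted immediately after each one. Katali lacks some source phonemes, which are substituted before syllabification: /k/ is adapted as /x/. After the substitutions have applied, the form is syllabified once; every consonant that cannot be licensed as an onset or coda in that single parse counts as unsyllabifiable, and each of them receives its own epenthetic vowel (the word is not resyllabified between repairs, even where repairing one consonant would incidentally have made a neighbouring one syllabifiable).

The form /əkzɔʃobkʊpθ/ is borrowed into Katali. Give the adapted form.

əxəzɔʃobəxʊpəθə

Substitution: /k/ → /x/, giving /əxzɔʃobxʊpθ/.
Syllabifying with onset maximization leaves /x/, /b/, /p/, /θ/ stranded (only a nasal (/m/, /n/, or /ŋ/) is licensed in coda position; onsets are limited to one consonant).
Epenthesis after each stranded consonant: /x/ → /xə/, /b/ → /bə/, /p/ → /pə/, /θ/ → /θə/.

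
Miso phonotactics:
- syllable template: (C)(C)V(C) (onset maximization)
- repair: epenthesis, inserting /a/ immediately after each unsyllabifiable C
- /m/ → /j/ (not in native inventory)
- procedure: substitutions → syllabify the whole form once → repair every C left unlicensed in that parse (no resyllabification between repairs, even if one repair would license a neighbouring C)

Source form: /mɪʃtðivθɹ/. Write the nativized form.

jɪʃtðivθaɹa

Substitution: /m/ → /j/, giving /jɪʃtðivθɹ/.
Under (C)(C)V(C), the unsyllabifiable consonants are /θ/, /ɹ/ (at most one coda consonant is licensed; onsets may contain at most 2 consonants).
Each unlicensed consonant becomes the onset of a new syllable: /θ/ → /θa/, /ɹ/ → /ɹa/.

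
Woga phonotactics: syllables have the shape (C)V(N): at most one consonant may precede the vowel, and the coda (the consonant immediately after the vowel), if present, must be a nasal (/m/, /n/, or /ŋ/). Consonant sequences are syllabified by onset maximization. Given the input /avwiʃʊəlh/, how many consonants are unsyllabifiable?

3

Syllabifying with onset maximization leaves /v/, /l/, /h/ stranded (only a nasal (/m/, /n/, or /ŋ/) is licensed in coda position; onsets are limited to one consonant).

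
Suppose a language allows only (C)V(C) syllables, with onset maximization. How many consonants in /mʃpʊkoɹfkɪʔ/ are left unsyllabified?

Under (C)V(C), the unsyllabifiable consonants are /m/, /ʃ/, /f/ (at most one coda consonant is licensed; onsets are limited to one consonant).

3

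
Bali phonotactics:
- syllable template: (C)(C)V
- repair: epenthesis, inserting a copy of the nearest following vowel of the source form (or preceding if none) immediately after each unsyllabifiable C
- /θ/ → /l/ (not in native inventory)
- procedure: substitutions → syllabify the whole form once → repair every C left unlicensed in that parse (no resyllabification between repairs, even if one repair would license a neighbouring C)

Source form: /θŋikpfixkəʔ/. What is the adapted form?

Substitution: /θ/ → /l/, giving /lŋikpfixkəʔ/.
The consonants /k/, /ʔ/ cannot be parsed into a legal (C)(C)V syllable (no codas are permitted; onsets may contain at most 2 consonants).
Each unlicensed consonant becomes the onset of a new syllable: /k/ → /ki/, /ʔ/ → /ʔə/.

lŋikipfixkəʔə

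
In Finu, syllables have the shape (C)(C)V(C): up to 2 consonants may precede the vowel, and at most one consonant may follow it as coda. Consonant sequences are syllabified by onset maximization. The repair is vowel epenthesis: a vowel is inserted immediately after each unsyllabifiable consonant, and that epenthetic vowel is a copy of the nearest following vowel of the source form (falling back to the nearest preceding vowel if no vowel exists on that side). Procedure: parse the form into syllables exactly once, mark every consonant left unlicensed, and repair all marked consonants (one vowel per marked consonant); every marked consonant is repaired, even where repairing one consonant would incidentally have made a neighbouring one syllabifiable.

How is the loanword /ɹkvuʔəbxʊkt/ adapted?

ɹukvuʔəbxʊktʊ

Syllabifying with onset maximization leaves /ɹ/, /t/ stranded (at most one coda consonant is licensed; onsets may contain at most 2 consonants).
Inserting the epenthetic vowel yields /ɹ/ → /ɹu/, /t/ → /tʊ/.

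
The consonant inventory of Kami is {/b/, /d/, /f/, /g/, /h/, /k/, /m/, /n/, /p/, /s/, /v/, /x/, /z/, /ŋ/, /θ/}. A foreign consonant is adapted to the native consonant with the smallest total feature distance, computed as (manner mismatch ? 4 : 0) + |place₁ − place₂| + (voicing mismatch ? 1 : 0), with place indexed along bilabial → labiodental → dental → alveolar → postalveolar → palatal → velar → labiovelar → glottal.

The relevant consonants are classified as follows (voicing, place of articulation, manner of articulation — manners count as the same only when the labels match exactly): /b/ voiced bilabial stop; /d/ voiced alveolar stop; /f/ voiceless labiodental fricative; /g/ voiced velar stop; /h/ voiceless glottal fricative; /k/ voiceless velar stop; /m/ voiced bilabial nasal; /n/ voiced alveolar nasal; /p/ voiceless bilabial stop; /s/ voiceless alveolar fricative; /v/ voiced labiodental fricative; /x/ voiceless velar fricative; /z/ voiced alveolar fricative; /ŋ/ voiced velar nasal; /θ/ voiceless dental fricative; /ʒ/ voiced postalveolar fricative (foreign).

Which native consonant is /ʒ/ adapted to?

/z/ is closest: same manner (fricative), place distance 1 (postalveolar→alveolar), same voicing; total 1. Next closest is /s/ at distance 2.

z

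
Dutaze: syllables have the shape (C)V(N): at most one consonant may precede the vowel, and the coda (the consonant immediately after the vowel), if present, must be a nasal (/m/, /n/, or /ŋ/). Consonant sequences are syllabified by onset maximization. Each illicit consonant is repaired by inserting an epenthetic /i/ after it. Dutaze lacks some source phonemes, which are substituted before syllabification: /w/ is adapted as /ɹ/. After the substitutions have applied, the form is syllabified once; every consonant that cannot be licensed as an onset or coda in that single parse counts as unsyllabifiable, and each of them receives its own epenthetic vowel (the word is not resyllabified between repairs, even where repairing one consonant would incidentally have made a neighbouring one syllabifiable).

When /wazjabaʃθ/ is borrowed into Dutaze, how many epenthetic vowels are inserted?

After substitution the input is /ɹazjabaʃθ/.
The unsyllabifiable consonants are /z/, /ʃ/, /θ/; each receives one epenthetic vowel.

3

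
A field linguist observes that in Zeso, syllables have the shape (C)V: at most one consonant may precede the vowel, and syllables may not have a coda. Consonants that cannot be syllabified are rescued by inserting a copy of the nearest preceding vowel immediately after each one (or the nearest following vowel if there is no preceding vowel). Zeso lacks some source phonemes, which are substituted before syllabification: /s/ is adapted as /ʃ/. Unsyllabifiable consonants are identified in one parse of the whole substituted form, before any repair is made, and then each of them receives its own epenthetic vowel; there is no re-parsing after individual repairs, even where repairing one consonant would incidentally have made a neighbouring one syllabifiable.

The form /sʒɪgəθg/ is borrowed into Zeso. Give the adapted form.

Substitution: /s/ → /ʃ/, giving /ʃʒɪgəθg/.
Syllabifying with onset maximization leaves /ʃ/, /θ/, /g/ stranded (no codas are permitted; onsets are limited to one consonant).
Inserting the epenthetic vowel yields /ʃ/ → /ʃɪ/, /θ/ → /θə/, /g/ → /gə/.

ʃɪʒɪgəθəgə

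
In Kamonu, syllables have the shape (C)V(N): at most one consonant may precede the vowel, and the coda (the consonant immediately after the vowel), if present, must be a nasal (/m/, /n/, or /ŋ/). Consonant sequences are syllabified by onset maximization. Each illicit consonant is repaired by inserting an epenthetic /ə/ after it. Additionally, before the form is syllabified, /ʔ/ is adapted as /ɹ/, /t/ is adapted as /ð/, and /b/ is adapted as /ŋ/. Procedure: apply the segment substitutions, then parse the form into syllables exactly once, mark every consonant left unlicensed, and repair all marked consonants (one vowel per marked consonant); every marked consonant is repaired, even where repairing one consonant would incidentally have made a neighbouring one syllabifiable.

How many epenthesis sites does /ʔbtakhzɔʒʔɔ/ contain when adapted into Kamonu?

After substitution the input is /ɹŋðakhzɔʒɹɔ/.
The unsyllabifiable consonants are /ɹ/, /ŋ/, /k/, /h/, /ʒ/; each receives one epenthetic vowel.

5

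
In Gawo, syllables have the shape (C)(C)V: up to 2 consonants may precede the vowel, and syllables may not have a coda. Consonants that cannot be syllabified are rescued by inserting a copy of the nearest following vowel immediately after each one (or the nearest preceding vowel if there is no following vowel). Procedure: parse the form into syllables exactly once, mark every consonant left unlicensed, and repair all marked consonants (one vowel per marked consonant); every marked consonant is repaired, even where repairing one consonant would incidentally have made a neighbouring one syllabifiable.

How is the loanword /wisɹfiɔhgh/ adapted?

Syllabifying with onset maximization leaves /s/, /h/, /g/, /h/ stranded (no codas are permitted; onsets may contain at most 2 consonants).
Inserting the epenthetic vowel yields /s/ → /si/, /h/ → /hɔ/, /g/ → /gɔ/, /h/ → /hɔ/.

wisiɹfiɔhɔgɔhɔ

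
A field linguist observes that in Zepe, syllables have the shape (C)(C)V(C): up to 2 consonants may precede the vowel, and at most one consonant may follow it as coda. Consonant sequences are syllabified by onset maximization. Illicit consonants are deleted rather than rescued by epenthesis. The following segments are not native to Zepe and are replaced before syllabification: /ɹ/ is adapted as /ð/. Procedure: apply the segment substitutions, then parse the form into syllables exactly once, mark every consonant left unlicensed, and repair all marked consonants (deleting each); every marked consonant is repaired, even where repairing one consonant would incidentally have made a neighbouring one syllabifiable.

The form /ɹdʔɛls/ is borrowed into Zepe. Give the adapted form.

dʔɛl

Substitution: /ɹ/ → /ð/, giving /ðdʔɛls/.
The consonants /ð/, /s/ cannot be parsed into a legal (C)(C)V(C) syllable (at most one coda consonant is licensed; onsets may contain at most 2 consonants).
Deleting the stranded consonants removes /ð/, /s/.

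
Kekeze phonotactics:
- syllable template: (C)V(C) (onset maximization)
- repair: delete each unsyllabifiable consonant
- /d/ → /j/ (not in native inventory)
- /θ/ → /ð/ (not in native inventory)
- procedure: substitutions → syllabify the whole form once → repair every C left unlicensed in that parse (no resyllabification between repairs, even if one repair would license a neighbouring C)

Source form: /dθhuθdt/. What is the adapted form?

Substitution: /d/ → /j/, /θ/ → /ð/, giving /jðhuðjt/.
Under (C)V(C), the unsyllabifiable consonants are /j/, /ð/, /j/, /t/ (at most one coda consonant is licensed; onsets are limited to one consonant).
Deletion applies to /j/, /ð/, /j/, /t/.

huð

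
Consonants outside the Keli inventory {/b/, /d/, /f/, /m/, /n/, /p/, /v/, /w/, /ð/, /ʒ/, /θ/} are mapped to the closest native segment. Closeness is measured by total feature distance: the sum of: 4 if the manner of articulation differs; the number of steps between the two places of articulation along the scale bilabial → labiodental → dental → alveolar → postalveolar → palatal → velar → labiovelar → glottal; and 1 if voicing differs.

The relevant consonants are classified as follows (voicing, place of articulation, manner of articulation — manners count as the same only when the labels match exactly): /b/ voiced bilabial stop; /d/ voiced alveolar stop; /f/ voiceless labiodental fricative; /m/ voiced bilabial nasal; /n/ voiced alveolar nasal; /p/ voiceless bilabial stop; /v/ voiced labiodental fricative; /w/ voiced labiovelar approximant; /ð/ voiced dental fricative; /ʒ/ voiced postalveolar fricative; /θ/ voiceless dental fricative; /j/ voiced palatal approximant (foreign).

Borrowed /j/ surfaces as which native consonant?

/w/ is closest: same manner (approximant), place distance 2 (palatal→labiovelar), same voicing; total 2. Next closest is /ʒ/ at distance 5.

w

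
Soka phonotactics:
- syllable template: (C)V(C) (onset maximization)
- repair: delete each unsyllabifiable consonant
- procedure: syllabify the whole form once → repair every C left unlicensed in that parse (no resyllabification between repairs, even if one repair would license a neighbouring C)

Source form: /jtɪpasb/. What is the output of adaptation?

Under (C)V(C), the unsyllabifiable consonants are /j/, /b/ (at most one coda consonant is licensed; onsets are limited to one consonant).
Deleting the stranded consonants removes /j/, /b/.

tɪpas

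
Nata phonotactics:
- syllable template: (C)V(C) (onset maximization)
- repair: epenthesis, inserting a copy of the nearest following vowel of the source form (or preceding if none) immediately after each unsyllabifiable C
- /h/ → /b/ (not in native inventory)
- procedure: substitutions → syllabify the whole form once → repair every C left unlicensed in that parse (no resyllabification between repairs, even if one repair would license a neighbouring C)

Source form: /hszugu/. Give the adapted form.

busuzugu

Substitution: /h/ → /b/, giving /bszugu/.
The consonants /b/, /s/ cannot be parsed into a legal (C)V(C) syllable (at most one coda consonant is licensed; onsets are limited to one consonant).
Each unlicensed consonant becomes the onset of a new syllable: /b/ → /bu/, /s/ → /su/.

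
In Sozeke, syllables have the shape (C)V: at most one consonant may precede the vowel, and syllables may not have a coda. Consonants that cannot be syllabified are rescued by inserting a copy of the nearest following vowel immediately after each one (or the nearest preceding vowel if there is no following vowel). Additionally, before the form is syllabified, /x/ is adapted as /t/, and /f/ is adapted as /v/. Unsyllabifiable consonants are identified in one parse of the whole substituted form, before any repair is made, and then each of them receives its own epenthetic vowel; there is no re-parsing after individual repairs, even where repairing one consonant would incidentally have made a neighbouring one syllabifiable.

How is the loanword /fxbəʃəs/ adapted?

vətəbəʃəsə

Substitution: /f/ → /v/, /x/ → /t/, giving /vtbəʃəs/.
Under (C)V, the unsyllabifiable consonants are /v/, /t/, /s/ (no codas are permitted; onsets are limited to one consonant).
Each unlicensed consonant becomes the onset of a new syllable: /v/ → /və/, /t/ → /tə/, /s/ → /sə/.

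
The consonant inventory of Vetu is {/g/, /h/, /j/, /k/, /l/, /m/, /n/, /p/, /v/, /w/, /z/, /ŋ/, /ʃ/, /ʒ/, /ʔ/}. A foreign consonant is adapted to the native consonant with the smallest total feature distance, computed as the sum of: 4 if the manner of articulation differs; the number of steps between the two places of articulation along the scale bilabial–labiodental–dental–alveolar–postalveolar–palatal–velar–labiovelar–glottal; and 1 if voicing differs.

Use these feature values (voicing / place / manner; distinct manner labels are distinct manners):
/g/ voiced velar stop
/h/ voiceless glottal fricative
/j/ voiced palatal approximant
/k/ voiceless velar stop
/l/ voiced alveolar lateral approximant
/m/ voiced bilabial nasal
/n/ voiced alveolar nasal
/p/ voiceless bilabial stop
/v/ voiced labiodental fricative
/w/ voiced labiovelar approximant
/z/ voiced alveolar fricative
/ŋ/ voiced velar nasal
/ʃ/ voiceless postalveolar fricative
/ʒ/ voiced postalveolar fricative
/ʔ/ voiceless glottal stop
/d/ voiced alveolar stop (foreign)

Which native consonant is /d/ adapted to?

g

/g/ is closest: same manner (stop), place distance 3 (alveolar→velar), same voicing; total 3. Next closest is /k/ at distance 4.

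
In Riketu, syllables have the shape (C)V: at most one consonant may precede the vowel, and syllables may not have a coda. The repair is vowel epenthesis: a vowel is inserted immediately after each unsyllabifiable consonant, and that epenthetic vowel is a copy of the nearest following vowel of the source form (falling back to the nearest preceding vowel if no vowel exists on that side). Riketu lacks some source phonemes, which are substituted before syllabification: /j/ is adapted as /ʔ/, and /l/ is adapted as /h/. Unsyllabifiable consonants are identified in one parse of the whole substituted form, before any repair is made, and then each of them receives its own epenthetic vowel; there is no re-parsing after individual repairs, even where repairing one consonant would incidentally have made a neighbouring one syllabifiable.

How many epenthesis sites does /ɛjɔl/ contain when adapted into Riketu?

After substitution the input is /ɛʔɔh/.
The unsyllabifiable consonants are /h/; each receives one epenthetic vowel.

1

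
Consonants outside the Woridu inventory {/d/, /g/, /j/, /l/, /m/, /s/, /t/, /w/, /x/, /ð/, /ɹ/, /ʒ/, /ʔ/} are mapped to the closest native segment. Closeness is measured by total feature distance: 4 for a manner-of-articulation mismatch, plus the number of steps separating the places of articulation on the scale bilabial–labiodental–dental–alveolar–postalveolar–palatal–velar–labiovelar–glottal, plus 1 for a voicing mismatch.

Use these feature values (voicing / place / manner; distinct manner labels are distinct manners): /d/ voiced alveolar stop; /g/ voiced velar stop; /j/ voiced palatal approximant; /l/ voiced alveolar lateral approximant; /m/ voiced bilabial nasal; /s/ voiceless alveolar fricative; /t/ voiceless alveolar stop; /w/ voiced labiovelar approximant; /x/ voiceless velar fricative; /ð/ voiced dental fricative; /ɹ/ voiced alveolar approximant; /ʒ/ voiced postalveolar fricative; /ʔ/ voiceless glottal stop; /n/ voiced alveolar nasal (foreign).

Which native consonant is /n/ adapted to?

m

/m/ is closest: same manner (nasal), place distance 3 (alveolar→bilabial), same voicing; total 3. Next closest is /d/ at distance 4.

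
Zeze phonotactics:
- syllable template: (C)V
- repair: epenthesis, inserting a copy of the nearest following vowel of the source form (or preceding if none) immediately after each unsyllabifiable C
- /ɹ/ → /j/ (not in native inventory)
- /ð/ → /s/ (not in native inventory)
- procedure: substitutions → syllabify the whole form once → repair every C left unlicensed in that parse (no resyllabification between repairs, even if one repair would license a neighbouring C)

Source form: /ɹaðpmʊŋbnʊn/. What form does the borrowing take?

jasʊpʊmʊŋʊbʊnʊnʊ

Substitution: /ɹ/ → /j/, /ð/ → /s/, giving /jaspmʊŋbnʊn/.
The consonants /s/, /p/, /ŋ/, /b/, /n/ cannot be parsed into a legal (C)V syllable (no codas are permitted; onsets are limited to one consonant).
Inserting the epenthetic vowel yields /s/ → /sʊ/, /p/ → /pʊ/, /ŋ/ → /ŋʊ/, /b/ → /bʊ/, /n/ → /nʊ/.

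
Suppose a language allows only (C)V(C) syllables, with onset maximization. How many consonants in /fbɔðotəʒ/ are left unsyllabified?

1

Syllabifying with onset maximization leaves /f/ stranded (at most one coda consonant is licensed; onsets are limited to one consonant).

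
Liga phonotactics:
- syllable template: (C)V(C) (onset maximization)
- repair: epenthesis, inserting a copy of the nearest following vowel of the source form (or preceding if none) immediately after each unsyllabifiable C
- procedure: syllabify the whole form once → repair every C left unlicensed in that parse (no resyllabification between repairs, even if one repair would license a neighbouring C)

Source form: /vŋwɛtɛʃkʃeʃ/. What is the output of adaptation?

vɛŋɛwɛtɛʃkeʃeʃ

Under (C)V(C), the unsyllabifiable consonants are /v/, /ŋ/, /k/ (at most one coda consonant is licensed; onsets are limited to one consonant).
Each unlicensed consonant becomes the onset of a new syllable: /v/ → /vɛ/, /ŋ/ → /ŋɛ/, /k/ → /ke/.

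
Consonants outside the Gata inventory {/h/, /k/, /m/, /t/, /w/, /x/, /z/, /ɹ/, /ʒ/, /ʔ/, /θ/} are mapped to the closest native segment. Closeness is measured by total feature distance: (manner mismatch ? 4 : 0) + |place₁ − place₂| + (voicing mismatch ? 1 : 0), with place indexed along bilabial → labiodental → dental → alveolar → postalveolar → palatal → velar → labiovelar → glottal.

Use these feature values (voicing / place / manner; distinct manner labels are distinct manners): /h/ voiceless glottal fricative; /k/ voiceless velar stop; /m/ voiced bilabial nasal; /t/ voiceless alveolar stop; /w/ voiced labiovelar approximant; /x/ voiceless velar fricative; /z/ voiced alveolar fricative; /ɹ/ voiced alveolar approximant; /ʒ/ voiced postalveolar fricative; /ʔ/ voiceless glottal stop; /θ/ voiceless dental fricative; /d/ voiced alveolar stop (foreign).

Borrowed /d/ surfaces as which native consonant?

t

/t/ is closest: same manner (stop), place distance 0 (alveolar→alveolar), voicing differs (+1); total 1. Next closest is /k/ at distance 4.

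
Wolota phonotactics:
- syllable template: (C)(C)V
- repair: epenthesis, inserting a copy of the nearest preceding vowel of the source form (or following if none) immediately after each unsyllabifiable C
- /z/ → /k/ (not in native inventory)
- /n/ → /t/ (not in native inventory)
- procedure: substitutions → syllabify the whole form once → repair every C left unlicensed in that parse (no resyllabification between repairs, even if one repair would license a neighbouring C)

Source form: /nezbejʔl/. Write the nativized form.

Substitution: /n/ → /t/, /z/ → /k/, giving /tekbejʔl/.
Under (C)(C)V, the unsyllabifiable consonants are /j/, /ʔ/, /l/ (no codas are permitted; onsets may contain at most 2 consonants).
Each unlicensed consonant becomes the onset of a new syllable: /j/ → /je/, /ʔ/ → /ʔe/, /l/ → /le/.

tekbejeʔele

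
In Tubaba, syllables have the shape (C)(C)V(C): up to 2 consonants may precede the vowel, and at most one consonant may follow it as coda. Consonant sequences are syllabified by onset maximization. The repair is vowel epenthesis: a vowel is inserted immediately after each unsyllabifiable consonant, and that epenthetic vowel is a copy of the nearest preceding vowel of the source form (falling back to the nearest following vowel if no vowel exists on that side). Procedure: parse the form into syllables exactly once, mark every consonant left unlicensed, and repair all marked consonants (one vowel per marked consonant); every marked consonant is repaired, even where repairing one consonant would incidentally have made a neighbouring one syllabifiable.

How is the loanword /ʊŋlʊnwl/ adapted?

The consonants /w/, /l/ cannot be parsed into a legal (C)(C)V(C) syllable (at most one coda consonant is licensed; onsets may contain at most 2 consonants).
Epenthesis after each stranded consonant: /w/ → /wʊ/, /l/ → /lʊ/.

ʊŋlʊnwʊlʊ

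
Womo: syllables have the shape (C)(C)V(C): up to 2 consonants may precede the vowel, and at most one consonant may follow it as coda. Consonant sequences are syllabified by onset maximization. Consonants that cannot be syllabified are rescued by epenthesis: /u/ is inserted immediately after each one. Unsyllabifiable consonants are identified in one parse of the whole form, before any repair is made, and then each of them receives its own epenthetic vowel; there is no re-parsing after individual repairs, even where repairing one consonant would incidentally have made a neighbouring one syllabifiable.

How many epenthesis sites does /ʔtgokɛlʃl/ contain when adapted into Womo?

The unsyllabifiable consonants are /ʔ/, /ʃ/, /l/; each receives one epenthetic vowel.

3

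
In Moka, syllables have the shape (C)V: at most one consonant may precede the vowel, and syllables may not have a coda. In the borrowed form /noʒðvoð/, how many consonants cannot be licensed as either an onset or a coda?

3

Under (C)V, the unsyllabifiable consonants are /ʒ/, /ð/, /ð/ (no codas are permitted; onsets are limited to one consonant).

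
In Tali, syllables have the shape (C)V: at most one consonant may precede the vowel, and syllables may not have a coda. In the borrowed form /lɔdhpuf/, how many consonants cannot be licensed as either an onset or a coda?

Syllabifying with onset maximization leaves /d/, /h/, /f/ stranded (no codas are permitted; onsets are limited to one consonant).

3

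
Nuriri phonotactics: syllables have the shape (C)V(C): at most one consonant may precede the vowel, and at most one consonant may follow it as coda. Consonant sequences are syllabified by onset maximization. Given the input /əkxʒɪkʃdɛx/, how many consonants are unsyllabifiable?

Under (C)V(C), the unsyllabifiable consonants are /x/, /ʃ/ (at most one coda consonant is licensed; onsets are limited to one consonant).

2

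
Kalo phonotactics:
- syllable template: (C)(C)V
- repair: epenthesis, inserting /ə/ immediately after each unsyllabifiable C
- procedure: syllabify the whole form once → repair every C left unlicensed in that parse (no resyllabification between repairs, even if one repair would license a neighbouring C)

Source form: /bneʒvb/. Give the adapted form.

Under (C)(C)V, the unsyllabifiable consonants are /ʒ/, /v/, /b/ (no codas are permitted; onsets may contain at most 2 consonants).
Inserting the epenthetic vowel yields /ʒ/ → /ʒə/, /v/ → /və/, /b/ → /bə/.

bneʒəvəbə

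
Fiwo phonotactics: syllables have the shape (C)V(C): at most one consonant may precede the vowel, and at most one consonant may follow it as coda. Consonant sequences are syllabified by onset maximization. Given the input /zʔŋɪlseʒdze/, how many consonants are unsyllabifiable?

The consonants /z/, /ʔ/, /d/ cannot be parsed into a legal (C)V(C) syllable (at most one coda consonant is licensed; onsets are limited to one consonant).

3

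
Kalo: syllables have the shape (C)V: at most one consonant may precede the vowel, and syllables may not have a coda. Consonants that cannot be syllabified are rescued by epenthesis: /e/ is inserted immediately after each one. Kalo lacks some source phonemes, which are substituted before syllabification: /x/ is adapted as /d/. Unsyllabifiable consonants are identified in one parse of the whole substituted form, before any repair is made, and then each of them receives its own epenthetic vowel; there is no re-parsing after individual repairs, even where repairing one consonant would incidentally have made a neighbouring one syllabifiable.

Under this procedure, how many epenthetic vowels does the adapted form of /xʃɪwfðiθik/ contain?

After substitution the input is /dʃɪwfðiθik/.
The unsyllabifiable consonants are /d/, /w/, /f/, /k/; each receives one epenthetic vowel.

4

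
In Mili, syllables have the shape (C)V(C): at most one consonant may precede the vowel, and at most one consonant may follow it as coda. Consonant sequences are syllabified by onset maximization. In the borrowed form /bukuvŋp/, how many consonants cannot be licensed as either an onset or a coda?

2

The consonants /ŋ/, /p/ cannot be parsed into a legal (C)V(C) syllable (at most one coda consonant is licensed; onsets are limited to one consonant).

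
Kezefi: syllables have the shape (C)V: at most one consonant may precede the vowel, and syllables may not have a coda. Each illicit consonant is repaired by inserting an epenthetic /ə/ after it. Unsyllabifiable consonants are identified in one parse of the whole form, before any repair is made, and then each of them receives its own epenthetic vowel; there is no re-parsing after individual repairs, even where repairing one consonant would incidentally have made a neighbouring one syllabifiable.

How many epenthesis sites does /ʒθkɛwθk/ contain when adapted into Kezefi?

5

The unsyllabifiable consonants are /ʒ/, /θ/, /w/, /θ/, /k/; each receives one epenthetic vowel.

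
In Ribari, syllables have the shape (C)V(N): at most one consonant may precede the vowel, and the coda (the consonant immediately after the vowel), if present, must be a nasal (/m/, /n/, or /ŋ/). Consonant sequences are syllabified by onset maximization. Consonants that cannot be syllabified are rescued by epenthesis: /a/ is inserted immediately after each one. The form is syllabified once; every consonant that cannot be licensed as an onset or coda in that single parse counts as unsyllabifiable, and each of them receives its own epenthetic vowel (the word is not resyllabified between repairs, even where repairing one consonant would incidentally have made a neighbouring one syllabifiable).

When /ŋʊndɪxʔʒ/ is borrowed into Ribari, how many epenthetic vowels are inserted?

3

The unsyllabifiable consonants are /x/, /ʔ/, /ʒ/; each receives one epenthetic vowel.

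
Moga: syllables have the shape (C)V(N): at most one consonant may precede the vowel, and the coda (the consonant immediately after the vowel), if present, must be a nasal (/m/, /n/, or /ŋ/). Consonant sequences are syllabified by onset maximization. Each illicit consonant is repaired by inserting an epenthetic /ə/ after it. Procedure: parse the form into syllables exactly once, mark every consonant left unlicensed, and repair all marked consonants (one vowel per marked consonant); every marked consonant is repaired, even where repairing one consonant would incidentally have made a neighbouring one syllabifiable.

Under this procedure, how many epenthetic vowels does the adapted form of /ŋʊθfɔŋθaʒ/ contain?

2

The unsyllabifiable consonants are /θ/, /ʒ/; each receives one epenthetic vowel.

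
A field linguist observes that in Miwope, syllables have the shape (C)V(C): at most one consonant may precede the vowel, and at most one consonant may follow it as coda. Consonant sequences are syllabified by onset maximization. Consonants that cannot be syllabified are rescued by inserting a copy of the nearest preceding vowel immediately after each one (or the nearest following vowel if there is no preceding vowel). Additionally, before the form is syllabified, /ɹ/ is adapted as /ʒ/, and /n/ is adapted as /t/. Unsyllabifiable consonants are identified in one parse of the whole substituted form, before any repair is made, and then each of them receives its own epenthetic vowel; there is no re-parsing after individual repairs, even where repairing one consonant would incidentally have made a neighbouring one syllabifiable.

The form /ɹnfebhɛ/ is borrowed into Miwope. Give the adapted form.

Substitution: /ɹ/ → /ʒ/, /n/ → /t/, giving /ʒtfebhɛ/.
The consonants /ʒ/, /t/ cannot be parsed into a legal (C)V(C) syllable (at most one coda consonant is licensed; onsets are limited to one consonant).
Each unlicensed consonant becomes the onset of a new syllable: /ʒ/ → /ʒe/, /t/ → /te/.

ʒetefebhɛ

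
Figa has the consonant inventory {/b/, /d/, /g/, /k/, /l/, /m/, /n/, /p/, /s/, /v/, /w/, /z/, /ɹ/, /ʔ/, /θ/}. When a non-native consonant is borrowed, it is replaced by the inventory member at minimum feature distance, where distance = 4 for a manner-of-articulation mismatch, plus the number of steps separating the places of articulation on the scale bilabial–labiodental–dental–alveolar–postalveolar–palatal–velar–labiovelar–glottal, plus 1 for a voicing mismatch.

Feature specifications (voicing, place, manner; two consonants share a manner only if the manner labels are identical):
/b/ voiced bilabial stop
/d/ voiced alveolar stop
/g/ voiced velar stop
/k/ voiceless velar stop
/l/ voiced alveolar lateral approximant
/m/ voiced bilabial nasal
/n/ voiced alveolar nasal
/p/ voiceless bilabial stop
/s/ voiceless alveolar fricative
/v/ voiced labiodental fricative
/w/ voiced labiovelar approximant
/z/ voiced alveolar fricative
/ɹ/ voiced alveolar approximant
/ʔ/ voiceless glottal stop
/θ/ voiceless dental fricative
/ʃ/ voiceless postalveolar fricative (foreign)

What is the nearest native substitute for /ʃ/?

/s/ is closest: same manner (fricative), place distance 1 (postalveolar→alveolar), same voicing; total 1. Next closest is /z/ at distance 2.

s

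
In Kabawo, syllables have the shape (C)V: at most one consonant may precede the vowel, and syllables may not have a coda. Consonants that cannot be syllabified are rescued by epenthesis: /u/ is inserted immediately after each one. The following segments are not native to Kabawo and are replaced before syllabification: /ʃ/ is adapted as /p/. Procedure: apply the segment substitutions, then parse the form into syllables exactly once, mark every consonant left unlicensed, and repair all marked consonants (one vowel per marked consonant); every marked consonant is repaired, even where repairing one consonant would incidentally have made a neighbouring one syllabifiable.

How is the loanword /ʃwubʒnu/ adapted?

Substitution: /ʃ/ → /p/, giving /pwubʒnu/.
Under (C)V, the unsyllabifiable consonants are /p/, /b/, /ʒ/ (no codas are permitted; onsets are limited to one consonant).
Inserting the epenthetic vowel yields /p/ → /pu/, /b/ → /bu/, /ʒ/ → /ʒu/.

puwubuʒunu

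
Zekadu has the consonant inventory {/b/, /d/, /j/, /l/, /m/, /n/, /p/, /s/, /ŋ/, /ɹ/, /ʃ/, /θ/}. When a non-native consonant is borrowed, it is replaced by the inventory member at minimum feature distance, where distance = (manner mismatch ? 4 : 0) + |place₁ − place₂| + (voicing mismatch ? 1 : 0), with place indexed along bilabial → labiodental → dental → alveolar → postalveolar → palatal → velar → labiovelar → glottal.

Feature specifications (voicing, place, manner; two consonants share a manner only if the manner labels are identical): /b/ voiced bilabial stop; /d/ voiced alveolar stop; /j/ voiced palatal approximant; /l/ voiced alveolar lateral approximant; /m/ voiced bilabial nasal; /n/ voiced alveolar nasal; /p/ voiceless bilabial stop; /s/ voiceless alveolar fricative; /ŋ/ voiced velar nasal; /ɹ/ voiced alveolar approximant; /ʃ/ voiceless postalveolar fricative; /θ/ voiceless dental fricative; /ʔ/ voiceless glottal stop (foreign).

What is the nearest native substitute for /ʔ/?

/d/ is closest: same manner (stop), place distance 5 (glottal→alveolar), voicing differs (+1); total 6. Next closest is /ŋ/ at distance 7.

d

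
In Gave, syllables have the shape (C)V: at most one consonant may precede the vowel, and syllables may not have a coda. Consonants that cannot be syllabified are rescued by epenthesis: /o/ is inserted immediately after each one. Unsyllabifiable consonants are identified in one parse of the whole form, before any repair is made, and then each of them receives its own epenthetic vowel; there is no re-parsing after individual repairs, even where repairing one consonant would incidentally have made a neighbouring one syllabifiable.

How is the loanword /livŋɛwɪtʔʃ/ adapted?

livoŋɛwɪtoʔoʃo

Syllabifying with onset maximization leaves /v/, /t/, /ʔ/, /ʃ/ stranded (no codas are permitted; onsets are limited to one consonant).
Inserting the epenthetic vowel yields /v/ → /vo/, /t/ → /to/, /ʔ/ → /ʔo/, /ʃ/ → /ʃo/.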